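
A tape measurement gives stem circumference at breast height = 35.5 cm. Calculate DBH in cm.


Formula: DBH = C / pi
DBH = 35.5 / pi
pi = 3.14159...
DBH = 11.3 cm

11.3


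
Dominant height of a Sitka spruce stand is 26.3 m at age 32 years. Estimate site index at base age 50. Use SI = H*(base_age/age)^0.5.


Formula: SI = H_dom * (base_age / age)^0.5
Age ratio = 50 / 32 = 1.5625
sqrt(age_ratio) = 1.25
SI = 26.3 * 1.25 = 32.9 m

32.9


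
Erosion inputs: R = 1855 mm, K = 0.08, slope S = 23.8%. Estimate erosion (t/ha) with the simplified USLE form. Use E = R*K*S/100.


Formula: E = R * K * S / 100  (simplified USLE)
R * K = 1855 * 0.08 = 148.4
E = 148.4 * 23.8 / 100 = 35.32 t/ha

35.32


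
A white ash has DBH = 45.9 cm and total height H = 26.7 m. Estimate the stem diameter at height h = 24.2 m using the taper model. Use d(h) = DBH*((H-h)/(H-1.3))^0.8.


Taper: d(h) = DBH * ((H - h) / (H - 1.3))^0.8
Numerator = H - h = 26.7 - 24.2 = 2.5 m
Denominator = H - 1.3 = 26.7 - 1.3 = 25.4 m
Ratio = 2.5 / 25.4 = 0.09843
d = 45.9 * 0.09843^0.8 = 7.2 cm

7.2


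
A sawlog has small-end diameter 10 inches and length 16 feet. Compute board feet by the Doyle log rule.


Doyle: BF = (D - 4)^2 * L / 16
Adjusted diameter = 10 - 4 = 6 in
(D-4)^2 = 6^2 = 36
BF = 36 * 16 / 16 = 36 BF

36


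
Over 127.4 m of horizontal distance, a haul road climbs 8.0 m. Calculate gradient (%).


Formula: Gradient = rise / run * 100
Gradient = 8.0 / 127.4 * 100 = 6.3%

6.3


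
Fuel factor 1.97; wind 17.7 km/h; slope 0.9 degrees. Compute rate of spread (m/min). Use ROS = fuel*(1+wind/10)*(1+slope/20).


Formula: ROS = fuel * (1 + wind/10) * (1 + slope/20)
Wind factor = 1 + 17.7/10 = 2.77
Slope factor = 1 + 0.9/20 = 1.045
ROS = 1.97 * 2.77 * 1.045 = 5.7 m/min

5.7


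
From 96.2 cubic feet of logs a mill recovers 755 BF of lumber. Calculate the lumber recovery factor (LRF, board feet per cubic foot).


Formula: LRF = Lumber Output (BF) / Log Input (ft^3)
LRF = 755 BF / 96.2 ft^3
LRF = 7.85 BF/ft^3

7.85


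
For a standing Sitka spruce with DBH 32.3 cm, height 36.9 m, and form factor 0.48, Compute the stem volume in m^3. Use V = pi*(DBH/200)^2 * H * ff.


Formula: V = pi * (DBH/200)^2 * H * ff
Radius = DBH/200 = 32.3/200 = 0.1615 m
Radius^2 = 0.1615^2 = 0.02608225 m^2
V = pi * 0.02608225 * 36.9 * 0.48
V = 1.451 m^3

1.451


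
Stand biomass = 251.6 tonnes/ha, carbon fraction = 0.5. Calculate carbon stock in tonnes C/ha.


Formula: Carbon Stock = Biomass * Carbon Fraction
C = 251.6 t/ha * 0.5
C = 125.8 t C/ha

125.8


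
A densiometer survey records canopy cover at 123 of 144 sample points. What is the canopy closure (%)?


Formula: Canopy closure = covered points / total points * 100
Closure = 123 / 144 * 100
Closure = 0.8542 * 100 = 85.4%

85.4


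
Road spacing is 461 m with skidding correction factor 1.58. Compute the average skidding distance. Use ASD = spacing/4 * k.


Formula: ASD = (spacing / 4) * correction
Uncorrected distance = spacing / 4 = 461 / 4 = 115.25 m
ASD = 115.25 * 1.58 = 182 m

182


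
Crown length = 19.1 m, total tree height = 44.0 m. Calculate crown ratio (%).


Formula: Crown Ratio = (Crown Length / Total Height) * 100
CR = (19.1 m / 44.0 m) * 100
CR = 0.4341 * 100 = 43.4%

43.4


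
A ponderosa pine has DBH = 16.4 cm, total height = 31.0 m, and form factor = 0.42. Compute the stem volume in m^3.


Formula: V = pi * (DBH/200)^2 * H * ff
Radius = DBH/200 = 16.4/200 = 0.082 m
Radius^2 = 0.082^2 = 0.006724 m^2
V = pi * 0.006724 * 31.0 * 0.42
V = 0.275 m^3

0.275


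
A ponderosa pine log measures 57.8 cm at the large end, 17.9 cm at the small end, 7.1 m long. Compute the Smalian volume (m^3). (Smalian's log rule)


Smalian: V = (A1 + A2)/2 * L,  A = pi*(D/200)^2
A1 = pi*(57.8/200)^2 = 0.262389 m^2
A2 = pi*(17.9/200)^2 = 0.025165 m^2
V = (0.262389+0.025165)/2*7.1 = 1.0208 m^3

1.0208


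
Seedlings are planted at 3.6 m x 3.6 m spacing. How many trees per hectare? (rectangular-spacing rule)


Formula: TPH = 10000 m^2/ha / (spacing_x * spacing_y)
Area per tree = 3.6 m * 3.6 m = 12.96 m^2
TPH = 10000 / 12.96 = 772 trees/ha

772


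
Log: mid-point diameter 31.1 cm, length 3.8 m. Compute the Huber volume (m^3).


Huber: V = Am * L,  Am = pi*(Dm/200)^2
Am = pi*(31.1/200)^2 = 0.075964 m^2
V = 0.075964*3.8 = 0.2887 m^3

0.2887


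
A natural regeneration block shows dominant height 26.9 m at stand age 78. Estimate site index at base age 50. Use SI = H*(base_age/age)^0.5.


Formula: SI = H_dom * (base_age / age)^0.5
Age ratio = 50 / 78 = 0.64103
sqrt(age_ratio) = 0.80064
SI = 26.9 * 0.80064 = 21.5 m

21.5


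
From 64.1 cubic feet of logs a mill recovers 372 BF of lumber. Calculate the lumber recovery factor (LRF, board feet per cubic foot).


Formula: LRF = Lumber Output (BF) / Log Input (ft^3)
LRF = 372 BF / 64.1 ft^3
LRF = 5.8 BF/ft^3

5.8


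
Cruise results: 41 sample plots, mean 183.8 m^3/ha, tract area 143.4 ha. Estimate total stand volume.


Formula: Total Volume = Mean Volume per ha * Total Area
Total Volume = 183.8 m^3/ha * 143.4 ha
Total Volume = 26357 m^3

26357


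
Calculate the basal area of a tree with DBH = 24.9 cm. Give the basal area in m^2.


Formula: BA = pi * (DBH/2)^2 / 10000  (cm^2 to m^2)
Radius = DBH/2 = 24.9/2 = 12.45 cm
BA = pi * 12.45^2 / 10000
   = 486.9547 cm^2 / 10000
   = 0.0487 m^2

0.0487


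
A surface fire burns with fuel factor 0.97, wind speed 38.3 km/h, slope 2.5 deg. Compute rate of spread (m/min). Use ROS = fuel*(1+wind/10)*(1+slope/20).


Formula: ROS = fuel * (1 + wind/10) * (1 + slope/20)
Wind factor = 1 + 38.3/10 = 4.83
Slope factor = 1 + 2.5/20 = 1.125
ROS = 0.97 * 4.83 * 1.125 = 5.27 m/min

5.27


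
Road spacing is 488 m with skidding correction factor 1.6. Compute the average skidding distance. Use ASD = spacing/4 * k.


Formula: ASD = (spacing / 4) * correction
Uncorrected distance = spacing / 4 = 488 / 4 = 122 m
ASD = 122 * 1.6 = 195 m

195


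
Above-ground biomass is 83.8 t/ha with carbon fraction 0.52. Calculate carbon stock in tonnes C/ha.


Formula: Carbon Stock = Biomass * Carbon Fraction
C = 83.8 t/ha * 0.52
C = 43.6 t C/ha

43.6


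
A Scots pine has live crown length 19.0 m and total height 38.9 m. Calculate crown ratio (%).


Formula: Crown Ratio = (Crown Length / Total Height) * 100
CR = (19.0 m / 38.9 m) * 100
CR = 0.4884 * 100 = 48.8%

48.8


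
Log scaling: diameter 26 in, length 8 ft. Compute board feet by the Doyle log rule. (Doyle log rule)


Doyle: BF = (D - 4)^2 * L / 16
Adjusted diameter = 26 - 4 = 22 in
(D-4)^2 = 22^2 = 484
BF = 484 * 8 / 16 = 242 BF

242


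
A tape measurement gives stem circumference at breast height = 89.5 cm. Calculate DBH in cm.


Formula: DBH = C / pi
DBH = 89.5 / pi
pi = 3.14159...
DBH = 28.5 cm

28.5


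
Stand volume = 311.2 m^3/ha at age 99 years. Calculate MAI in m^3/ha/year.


Formula: MAI = Total Volume / Stand Age
MAI = 311.2 m^3/ha / 99 years
MAI = 3.14 m^3/ha/year

3.14


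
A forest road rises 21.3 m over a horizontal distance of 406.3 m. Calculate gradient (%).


Formula: Gradient = rise / run * 100
Gradient = 21.3 / 406.3 * 100 = 5.2%

5.2


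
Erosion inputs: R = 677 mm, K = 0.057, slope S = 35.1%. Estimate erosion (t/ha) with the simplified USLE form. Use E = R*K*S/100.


Formula: E = R * K * S / 100  (simplified USLE)
R * K = 677 * 0.057 = 38.589
E = 38.589 * 35.1 / 100 = 13.54 t/ha

13.54


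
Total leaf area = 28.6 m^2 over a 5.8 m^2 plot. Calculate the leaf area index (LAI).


Formula: LAI = total leaf area / ground area  (dimensionless)
LAI = 28.6 m^2 / 5.8 m^2
LAI = 4.93

4.93


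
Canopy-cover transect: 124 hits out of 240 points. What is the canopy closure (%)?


Formula: Canopy closure = covered points / total points * 100
Closure = 124 / 240 * 100
Closure = 0.5167 * 100 = 51.7%

51.7


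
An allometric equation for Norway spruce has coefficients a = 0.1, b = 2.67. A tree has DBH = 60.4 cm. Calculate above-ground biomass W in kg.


Formula: W = a * DBH^b  (allometric power law)
DBH^b = 60.4^2.67 = 56933.5974
W = 0.1 * 56933.5974 = 5693.4 kg

5693.4


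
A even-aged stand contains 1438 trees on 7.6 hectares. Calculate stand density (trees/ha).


Formula: Stand Density = N_trees / Area_ha
Density = 1438 trees / 7.6 ha
Density = 189 trees/ha

189


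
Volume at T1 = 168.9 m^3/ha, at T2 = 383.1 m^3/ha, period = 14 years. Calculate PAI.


Formula: PAI = (V_T2 - V_T1) / (T2 - T1)
Volume increment = 383.1 - 168.9 = 214.2 m^3/ha
PAI = 214.2 / 14 = 15.3 m^3/ha/year

15.3


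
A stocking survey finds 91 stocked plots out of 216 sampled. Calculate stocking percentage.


Formula: Stocking % = stocked plots / total plots * 100
Stocking = 91 / 216 * 100
Stocking = 0.4213 * 100 = 42.1%

42.1


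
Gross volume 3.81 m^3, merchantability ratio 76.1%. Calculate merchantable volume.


Formula: MV = V_total * (merchantable_pct / 100)
Merchantable fraction = 76.1% / 100 = 0.761
MV = 3.81 m^3 * 0.761 = 2.899 m^3

2.899


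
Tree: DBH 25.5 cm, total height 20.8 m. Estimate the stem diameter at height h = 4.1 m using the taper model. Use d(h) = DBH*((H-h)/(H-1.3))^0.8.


Taper: d(h) = DBH * ((H - h) / (H - 1.3))^0.8
Numerator = H - h = 20.8 - 4.1 = 16.7 m
Denominator = H - 1.3 = 20.8 - 1.3 = 19.5 m
Ratio = 16.7 / 19.5 = 0.85641
d = 25.5 * 0.85641^0.8 = 22.5 cm

22.5


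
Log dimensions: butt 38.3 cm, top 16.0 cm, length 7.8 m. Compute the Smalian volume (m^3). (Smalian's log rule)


Smalian: V = (A1 + A2)/2 * L,  A = pi*(D/200)^2
A1 = pi*(38.3/200)^2 = 0.115209 m^2
A2 = pi*(16.0/200)^2 = 0.020106 m^2
V = (0.115209+0.020106)/2*7.8 = 0.5277 m^3

0.5277


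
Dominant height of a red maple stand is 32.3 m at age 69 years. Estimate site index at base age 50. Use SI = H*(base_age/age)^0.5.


Formula: SI = H_dom * (base_age / age)^0.5
Age ratio = 50 / 69 = 0.72464
sqrt(age_ratio) = 0.85126
SI = 32.3 * 0.85126 = 27.5 m

27.5


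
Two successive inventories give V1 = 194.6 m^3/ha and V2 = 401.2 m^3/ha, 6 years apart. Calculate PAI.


Formula: PAI = (V_T2 - V_T1) / (T2 - T1)
Volume increment = 401.2 - 194.6 = 206.6 m^3/ha
PAI = 206.6 / 6 = 34.43 m^3/ha/year

34.43


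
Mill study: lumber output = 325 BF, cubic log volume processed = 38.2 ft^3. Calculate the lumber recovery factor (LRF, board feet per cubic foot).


Formula: LRF = Lumber Output (BF) / Log Input (ft^3)
LRF = 325 BF / 38.2 ft^3
LRF = 8.51 BF/ft^3

8.51


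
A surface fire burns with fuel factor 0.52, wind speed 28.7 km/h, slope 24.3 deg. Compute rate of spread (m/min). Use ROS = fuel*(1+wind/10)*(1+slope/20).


Formula: ROS = fuel * (1 + wind/10) * (1 + slope/20)
Wind factor = 1 + 28.7/10 = 3.87
Slope factor = 1 + 24.3/20 = 2.215
ROS = 0.52 * 3.87 * 2.215 = 4.46 m/min

4.46


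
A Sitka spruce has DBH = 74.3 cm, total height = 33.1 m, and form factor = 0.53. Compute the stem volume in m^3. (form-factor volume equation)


Formula: V = pi * (DBH/200)^2 * H * ff
Radius = DBH/200 = 74.3/200 = 0.3715 m
Radius^2 = 0.3715^2 = 0.13801225 m^2
V = pi * 0.13801225 * 33.1 * 0.53
V = 7.606 m^3

7.606


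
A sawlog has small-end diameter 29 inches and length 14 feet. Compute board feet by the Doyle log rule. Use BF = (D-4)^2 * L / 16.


Doyle: BF = (D - 4)^2 * L / 16
Adjusted diameter = 29 - 4 = 25 in
(D-4)^2 = 25^2 = 625
BF = 625 * 14 / 16 = 547 BF

547


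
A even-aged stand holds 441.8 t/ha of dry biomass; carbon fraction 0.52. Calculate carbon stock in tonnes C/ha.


Formula: Carbon Stock = Biomass * Carbon Fraction
C = 441.8 t/ha * 0.52
C = 229.7 t C/ha

229.7


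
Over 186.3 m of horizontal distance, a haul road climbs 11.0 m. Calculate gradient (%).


Formula: Gradient = rise / run * 100
Gradient = 11.0 / 186.3 * 100 = 5.9%

5.9


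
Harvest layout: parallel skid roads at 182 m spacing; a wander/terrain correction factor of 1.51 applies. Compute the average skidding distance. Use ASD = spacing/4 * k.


Formula: ASD = (spacing / 4) * correction
Uncorrected distance = spacing / 4 = 182 / 4 = 45.5 m
ASD = 45.5 * 1.51 = 69 m

69


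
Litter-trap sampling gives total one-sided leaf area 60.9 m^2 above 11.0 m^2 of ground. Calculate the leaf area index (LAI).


Formula: LAI = total leaf area / ground area  (dimensionless)
LAI = 60.9 m^2 / 11.0 m^2
LAI = 5.54

5.54


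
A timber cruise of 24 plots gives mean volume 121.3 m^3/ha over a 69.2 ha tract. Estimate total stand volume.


Formula: Total Volume = Mean Volume per ha * Total Area
Total Volume = 121.3 m^3/ha * 69.2 ha
Total Volume = 8394 m^3

8394


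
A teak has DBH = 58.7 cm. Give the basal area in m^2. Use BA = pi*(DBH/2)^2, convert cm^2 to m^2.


Formula: BA = pi * (DBH/2)^2 / 10000  (cm^2 to m^2)
Radius = DBH/2 = 58.7/2 = 29.35 cm
BA = pi * 29.35^2 / 10000
   = 2706.2386 cm^2 / 10000
   = 0.2706 m^2

0.2706


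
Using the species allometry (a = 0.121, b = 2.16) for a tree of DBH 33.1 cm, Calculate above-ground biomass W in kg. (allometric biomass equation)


Formula: W = a * DBH^b  (allometric power law)
DBH^b = 33.1^2.16 = 1917.9111
W = 0.121 * 1917.9111 = 232.1 kg

232.1


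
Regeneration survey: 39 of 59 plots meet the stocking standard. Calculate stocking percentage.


Formula: Stocking % = stocked plots / total plots * 100
Stocking = 39 / 59 * 100
Stocking = 0.661 * 100 = 66.1%

66.1


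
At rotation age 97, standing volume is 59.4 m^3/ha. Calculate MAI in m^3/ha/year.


Formula: MAI = Total Volume / Stand Age
MAI = 59.4 m^3/ha / 97 years
MAI = 0.61 m^3/ha/year

0.61


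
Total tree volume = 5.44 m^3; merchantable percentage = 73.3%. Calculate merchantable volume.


Formula: MV = V_total * (merchantable_pct / 100)
Merchantable fraction = 73.3% / 100 = 0.733
MV = 5.44 m^3 * 0.733 = 3.988 m^3

3.988


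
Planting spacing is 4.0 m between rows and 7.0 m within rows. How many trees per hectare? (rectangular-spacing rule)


Formula: TPH = 10000 m^2/ha / (spacing_x * spacing_y)
Area per tree = 4.0 m * 7.0 m = 28.0 m^2
TPH = 10000 / 28.0 = 357 trees/ha

357


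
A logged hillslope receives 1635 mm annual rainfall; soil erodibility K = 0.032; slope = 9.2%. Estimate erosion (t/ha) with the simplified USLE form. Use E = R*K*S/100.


Formula: E = R * K * S / 100  (simplified USLE)
R * K = 1635 * 0.032 = 52.32
E = 52.32 * 9.2 / 100 = 4.81 t/ha

4.81


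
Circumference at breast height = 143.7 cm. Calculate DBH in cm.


Formula: DBH = C / pi
DBH = 143.7 / pi
pi = 3.14159...
DBH = 45.7 cm

45.7


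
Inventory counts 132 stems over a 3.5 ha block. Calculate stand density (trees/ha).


Formula: Stand Density = N_trees / Area_ha
Density = 132 trees / 3.5 ha
Density = 38 trees/ha

38


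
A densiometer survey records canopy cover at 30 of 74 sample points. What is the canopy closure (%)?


Formula: Canopy closure = covered points / total points * 100
Closure = 30 / 74 * 100
Closure = 0.4054 * 100 = 40.5%

40.5


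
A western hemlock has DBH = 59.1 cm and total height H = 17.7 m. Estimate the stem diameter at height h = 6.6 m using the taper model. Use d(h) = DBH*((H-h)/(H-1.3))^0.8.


Taper: d(h) = DBH * ((H - h) / (H - 1.3))^0.8
Numerator = H - h = 17.7 - 6.6 = 11.1 m
Denominator = H - 1.3 = 17.7 - 1.3 = 16.4 m
Ratio = 11.1 / 16.4 = 0.67683
d = 59.1 * 0.67683^0.8 = 43.2 cm

43.2


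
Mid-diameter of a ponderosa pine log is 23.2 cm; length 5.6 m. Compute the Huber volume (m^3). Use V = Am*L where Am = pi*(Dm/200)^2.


Huber: V = Am * L,  Am = pi*(Dm/200)^2
Am = pi*(23.2/200)^2 = 0.042273 m^2
V = 0.042273*5.6 = 0.2367 m^3

0.2367


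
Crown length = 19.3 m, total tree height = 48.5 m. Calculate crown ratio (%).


Formula: Crown Ratio = (Crown Length / Total Height) * 100
CR = (19.3 m / 48.5 m) * 100
CR = 0.3979 * 100 = 39.8%

39.8


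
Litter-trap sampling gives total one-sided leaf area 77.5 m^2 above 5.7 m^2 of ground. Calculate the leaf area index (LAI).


Formula: LAI = total leaf area / ground area  (dimensionless)
LAI = 77.5 m^2 / 5.7 m^2
LAI = 13.6

13.6


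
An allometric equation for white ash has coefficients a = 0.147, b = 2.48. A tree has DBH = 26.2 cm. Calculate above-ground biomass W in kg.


Formula: W = a * DBH^b  (allometric power law)
DBH^b = 26.2^2.48 = 3291.4495
W = 0.147 * 3291.4495 = 483.8 kg

483.8


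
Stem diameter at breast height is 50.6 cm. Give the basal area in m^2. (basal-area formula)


Formula: BA = pi * (DBH/2)^2 / 10000  (cm^2 to m^2)
Radius = DBH/2 = 50.6/2 = 25.3 cm
BA = pi * 25.3^2 / 10000
   = 2010.902 cm^2 / 10000
   = 0.2011 m^2

0.2011


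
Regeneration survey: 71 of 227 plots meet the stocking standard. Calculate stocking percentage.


Formula: Stocking % = stocked plots / total plots * 100
Stocking = 71 / 227 * 100
Stocking = 0.3128 * 100 = 31.3%

31.3


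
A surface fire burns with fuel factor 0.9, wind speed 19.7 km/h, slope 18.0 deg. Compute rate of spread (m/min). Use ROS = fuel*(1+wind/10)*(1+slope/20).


Formula: ROS = fuel * (1 + wind/10) * (1 + slope/20)
Wind factor = 1 + 19.7/10 = 2.97
Slope factor = 1 + 18.0/20 = 1.9
ROS = 0.9 * 2.97 * 1.9 = 5.08 m/min

5.08


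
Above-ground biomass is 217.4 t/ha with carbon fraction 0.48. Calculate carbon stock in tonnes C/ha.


Formula: Carbon Stock = Biomass * Carbon Fraction
C = 217.4 t/ha * 0.48
C = 104.4 t C/ha

104.4


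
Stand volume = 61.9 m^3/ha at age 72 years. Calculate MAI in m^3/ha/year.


Formula: MAI = Total Volume / Stand Age
MAI = 61.9 m^3/ha / 72 years
MAI = 0.86 m^3/ha/year

0.86


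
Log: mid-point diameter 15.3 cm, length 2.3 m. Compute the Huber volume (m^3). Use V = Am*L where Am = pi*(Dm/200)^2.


Huber: V = Am * L,  Am = pi*(Dm/200)^2
Am = pi*(15.3/200)^2 = 0.018385 m^2
V = 0.018385*2.3 = 0.0423 m^3

0.0423


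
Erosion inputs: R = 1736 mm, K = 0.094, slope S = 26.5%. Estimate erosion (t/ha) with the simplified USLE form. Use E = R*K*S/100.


Formula: E = R * K * S / 100  (simplified USLE)
R * K = 1736 * 0.094 = 163.184
E = 163.184 * 26.5 / 100 = 43.24 t/ha

43.24


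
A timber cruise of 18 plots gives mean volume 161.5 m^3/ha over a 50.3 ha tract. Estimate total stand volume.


Formula: Total Volume = Mean Volume per ha * Total Area
Total Volume = 161.5 m^3/ha * 50.3 ha
Total Volume = 8123 m^3

8123


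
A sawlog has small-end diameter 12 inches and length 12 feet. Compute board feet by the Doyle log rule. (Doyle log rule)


Doyle: BF = (D - 4)^2 * L / 16
Adjusted diameter = 12 - 4 = 8 in
(D-4)^2 = 8^2 = 64
BF = 64 * 12 / 16 = 48 BF

48


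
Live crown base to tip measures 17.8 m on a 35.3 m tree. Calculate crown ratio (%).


Formula: Crown Ratio = (Crown Length / Total Height) * 100
CR = (17.8 m / 35.3 m) * 100
CR = 0.5042 * 100 = 50.4%

50.4


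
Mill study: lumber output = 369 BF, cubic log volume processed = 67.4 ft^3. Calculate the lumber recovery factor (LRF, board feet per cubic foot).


Formula: LRF = Lumber Output (BF) / Log Input (ft^3)
LRF = 369 BF / 67.4 ft^3
LRF = 5.47 BF/ft^3

5.47


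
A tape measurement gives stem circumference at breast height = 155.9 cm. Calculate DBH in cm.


Formula: DBH = C / pi
DBH = 155.9 / pi
pi = 3.14159...
DBH = 49.6 cm

49.6


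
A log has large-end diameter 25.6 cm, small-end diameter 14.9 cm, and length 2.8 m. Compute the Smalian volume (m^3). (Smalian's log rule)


Smalian: V = (A1 + A2)/2 * L,  A = pi*(D/200)^2
A1 = pi*(25.6/200)^2 = 0.051472 m^2
A2 = pi*(14.9/200)^2 = 0.017437 m^2
V = (0.051472+0.017437)/2*2.8 = 0.0965 m^3

0.0965


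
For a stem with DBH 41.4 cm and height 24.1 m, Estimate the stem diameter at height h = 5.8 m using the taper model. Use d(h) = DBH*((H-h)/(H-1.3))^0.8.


Taper: d(h) = DBH * ((H - h) / (H - 1.3))^0.8
Numerator = H - h = 24.1 - 5.8 = 18.3 m
Denominator = H - 1.3 = 24.1 - 1.3 = 22.8 m
Ratio = 18.3 / 22.8 = 0.80263
d = 41.4 * 0.80263^0.8 = 34.7 cm

34.7


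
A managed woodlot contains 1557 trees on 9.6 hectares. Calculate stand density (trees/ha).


Formula: Stand Density = N_trees / Area_ha
Density = 1557 trees / 9.6 ha
Density = 162 trees/ha

162


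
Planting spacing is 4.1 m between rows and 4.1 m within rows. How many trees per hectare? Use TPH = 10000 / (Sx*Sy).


Formula: TPH = 10000 m^2/ha / (spacing_x * spacing_y)
Area per tree = 4.1 m * 4.1 m = 16.81 m^2
TPH = 10000 / 16.81 = 595 trees/ha

595


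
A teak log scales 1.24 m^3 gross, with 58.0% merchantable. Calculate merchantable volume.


Formula: MV = V_total * (merchantable_pct / 100)
Merchantable fraction = 58.0% / 100 = 0.58
MV = 1.24 m^3 * 0.58 = 0.719 m^3

0.719


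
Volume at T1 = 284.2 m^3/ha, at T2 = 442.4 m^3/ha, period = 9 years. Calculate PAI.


Formula: PAI = (V_T2 - V_T1) / (T2 - T1)
Volume increment = 442.4 - 284.2 = 158.2 m^3/ha
PAI = 158.2 / 9 = 17.58 m^3/ha/year

17.58


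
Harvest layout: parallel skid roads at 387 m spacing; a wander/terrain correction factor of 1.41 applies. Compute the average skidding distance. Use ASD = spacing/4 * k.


Formula: ASD = (spacing / 4) * correction
Uncorrected distance = spacing / 4 = 387 / 4 = 96.75 m
ASD = 96.75 * 1.41 = 136 m

136


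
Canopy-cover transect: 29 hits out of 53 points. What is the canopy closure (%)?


Formula: Canopy closure = covered points / total points * 100
Closure = 29 / 53 * 100
Closure = 0.5472 * 100 = 54.7%

54.7


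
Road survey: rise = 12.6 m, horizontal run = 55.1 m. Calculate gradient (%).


Formula: Gradient = rise / run * 100
Gradient = 12.6 / 55.1 * 100 = 22.9%

22.9


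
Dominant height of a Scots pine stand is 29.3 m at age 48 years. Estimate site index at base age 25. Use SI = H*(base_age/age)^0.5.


Formula: SI = H_dom * (base_age / age)^0.5
Age ratio = 25 / 48 = 0.52083
sqrt(age_ratio) = 0.72169
SI = 29.3 * 0.72169 = 21.1 m

21.1


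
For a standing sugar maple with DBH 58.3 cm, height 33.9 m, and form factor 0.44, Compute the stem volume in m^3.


Formula: V = pi * (DBH/200)^2 * H * ff
Radius = DBH/200 = 58.3/200 = 0.2915 m
Radius^2 = 0.2915^2 = 0.08497225 m^2
V = pi * 0.08497225 * 33.9 * 0.44
V = 3.982 m^3

3.982


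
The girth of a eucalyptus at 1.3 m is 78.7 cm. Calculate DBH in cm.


Formula: DBH = C / pi
DBH = 78.7 / pi
pi = 3.14159...
DBH = 25.1 cm

25.1


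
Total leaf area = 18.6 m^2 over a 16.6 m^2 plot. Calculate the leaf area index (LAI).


Formula: LAI = total leaf area / ground area  (dimensionless)
LAI = 18.6 m^2 / 16.6 m^2
LAI = 1.12

1.12


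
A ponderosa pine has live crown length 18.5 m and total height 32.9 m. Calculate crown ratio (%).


Formula: Crown Ratio = (Crown Length / Total Height) * 100
CR = (18.5 m / 32.9 m) * 100
CR = 0.5623 * 100 = 56.2%

56.2


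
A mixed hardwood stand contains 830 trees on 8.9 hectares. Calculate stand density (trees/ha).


Formula: Stand Density = N_trees / Area_ha
Density = 830 trees / 8.9 ha
Density = 93 trees/ha

93


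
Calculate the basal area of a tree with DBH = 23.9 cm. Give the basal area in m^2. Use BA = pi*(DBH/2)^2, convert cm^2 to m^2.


Formula: BA = pi * (DBH/2)^2 / 10000  (cm^2 to m^2)
Radius = DBH/2 = 23.9/2 = 11.95 cm
BA = pi * 11.95^2 / 10000
   = 448.6273 cm^2 / 10000
   = 0.0449 m^2

0.0449


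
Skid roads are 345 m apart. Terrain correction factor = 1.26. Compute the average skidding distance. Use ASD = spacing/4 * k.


Formula: ASD = (spacing / 4) * correction
Uncorrected distance = spacing / 4 = 345 / 4 = 86.25 m
ASD = 86.25 * 1.26 = 109 m

109


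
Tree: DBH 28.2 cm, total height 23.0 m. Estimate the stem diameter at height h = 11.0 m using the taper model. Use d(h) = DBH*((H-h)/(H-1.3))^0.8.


Taper: d(h) = DBH * ((H - h) / (H - 1.3))^0.8
Numerator = H - h = 23.0 - 11.0 = 12.0 m
Denominator = H - 1.3 = 23.0 - 1.3 = 21.7 m
Ratio = 12.0 / 21.7 = 0.553
d = 28.2 * 0.553^0.8 = 17.6 cm

17.6


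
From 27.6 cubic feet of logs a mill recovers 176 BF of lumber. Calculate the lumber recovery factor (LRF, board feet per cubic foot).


Formula: LRF = Lumber Output (BF) / Log Input (ft^3)
LRF = 176 BF / 27.6 ft^3
LRF = 6.38 BF/ft^3

6.38


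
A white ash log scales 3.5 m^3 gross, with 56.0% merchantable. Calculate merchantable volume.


Formula: MV = V_total * (merchantable_pct / 100)
Merchantable fraction = 56.0% / 100 = 0.56
MV = 3.5 m^3 * 0.56 = 1.96 m^3

1.96


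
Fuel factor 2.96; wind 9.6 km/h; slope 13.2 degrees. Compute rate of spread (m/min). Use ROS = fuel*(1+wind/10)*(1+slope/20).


Formula: ROS = fuel * (1 + wind/10) * (1 + slope/20)
Wind factor = 1 + 9.6/10 = 1.96
Slope factor = 1 + 13.2/20 = 1.66
ROS = 2.96 * 1.96 * 1.66 = 9.63 m/min

9.63


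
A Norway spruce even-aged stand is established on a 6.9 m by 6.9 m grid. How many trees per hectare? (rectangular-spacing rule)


Formula: TPH = 10000 m^2/ha / (spacing_x * spacing_y)
Area per tree = 6.9 m * 6.9 m = 47.61 m^2
TPH = 10000 / 47.61 = 210 trees/ha

210


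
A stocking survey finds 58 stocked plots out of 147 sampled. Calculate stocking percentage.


Formula: Stocking % = stocked plots / total plots * 100
Stocking = 58 / 147 * 100
Stocking = 0.3946 * 100 = 39.5%

39.5


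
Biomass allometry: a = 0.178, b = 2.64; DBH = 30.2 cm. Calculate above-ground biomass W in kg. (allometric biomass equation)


Formula: W = a * DBH^b  (allometric power law)
DBH^b = 30.2^2.64 = 8076.4095
W = 0.178 * 8076.4095 = 1437.6 kg

1437.6


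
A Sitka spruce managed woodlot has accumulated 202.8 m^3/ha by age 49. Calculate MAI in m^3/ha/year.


Formula: MAI = Total Volume / Stand Age
MAI = 202.8 m^3/ha / 49 years
MAI = 4.14 m^3/ha/year

4.14


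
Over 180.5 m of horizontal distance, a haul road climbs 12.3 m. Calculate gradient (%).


Formula: Gradient = rise / run * 100
Gradient = 12.3 / 180.5 * 100 = 6.8%

6.8


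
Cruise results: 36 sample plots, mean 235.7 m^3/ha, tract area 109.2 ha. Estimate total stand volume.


Formula: Total Volume = Mean Volume per ha * Total Area
Total Volume = 235.7 m^3/ha * 109.2 ha
Total Volume = 25738 m^3

25738


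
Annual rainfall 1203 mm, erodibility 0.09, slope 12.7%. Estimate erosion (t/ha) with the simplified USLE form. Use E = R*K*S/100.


Formula: E = R * K * S / 100  (simplified USLE)
R * K = 1203 * 0.09 = 108.27
E = 108.27 * 12.7 / 100 = 13.75 t/ha

13.75


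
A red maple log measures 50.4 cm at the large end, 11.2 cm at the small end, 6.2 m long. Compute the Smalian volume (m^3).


Smalian: V = (A1 + A2)/2 * L,  A = pi*(D/200)^2
A1 = pi*(50.4/200)^2 = 0.199504 m^2
A2 = pi*(11.2/200)^2 = 0.009852 m^2
V = (0.199504+0.009852)/2*6.2 = 0.649 m^3

0.649


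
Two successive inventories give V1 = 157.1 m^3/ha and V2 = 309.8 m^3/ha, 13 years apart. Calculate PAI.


Formula: PAI = (V_T2 - V_T1) / (T2 - T1)
Volume increment = 309.8 - 157.1 = 152.7 m^3/ha
PAI = 152.7 / 13 = 11.75 m^3/ha/year

11.75


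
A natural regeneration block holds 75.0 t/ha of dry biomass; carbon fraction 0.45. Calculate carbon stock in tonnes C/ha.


Formula: Carbon Stock = Biomass * Carbon Fraction
C = 75.0 t/ha * 0.45
C = 33.8 t C/ha

33.8


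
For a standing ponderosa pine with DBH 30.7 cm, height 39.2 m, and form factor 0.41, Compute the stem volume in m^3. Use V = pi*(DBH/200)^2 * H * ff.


Formula: V = pi * (DBH/200)^2 * H * ff
Radius = DBH/200 = 30.7/200 = 0.1535 m
Radius^2 = 0.1535^2 = 0.02356225 m^2
V = pi * 0.02356225 * 39.2 * 0.41
V = 1.19 m^3

1.19


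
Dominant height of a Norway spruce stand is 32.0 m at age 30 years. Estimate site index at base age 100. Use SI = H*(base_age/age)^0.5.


Formula: SI = H_dom * (base_age / age)^0.5
Age ratio = 100 / 30 = 3.33333
sqrt(age_ratio) = 1.82574
SI = 32.0 * 1.82574 = 58.4 m

58.4


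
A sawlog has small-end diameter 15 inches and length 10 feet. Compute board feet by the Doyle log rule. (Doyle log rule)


Doyle: BF = (D - 4)^2 * L / 16
Adjusted diameter = 15 - 4 = 11 in
(D-4)^2 = 11^2 = 121
BF = 121 * 10 / 16 = 76 BF

76


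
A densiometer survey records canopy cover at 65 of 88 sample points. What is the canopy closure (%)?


Formula: Canopy closure = covered points / total points * 100
Closure = 65 / 88 * 100
Closure = 0.7386 * 100 = 73.9%

73.9


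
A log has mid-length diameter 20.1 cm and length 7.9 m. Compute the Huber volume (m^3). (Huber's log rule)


Huber: V = Am * L,  Am = pi*(Dm/200)^2
Am = pi*(20.1/200)^2 = 0.031731 m^2
V = 0.031731*7.9 = 0.2507 m^3

0.2507


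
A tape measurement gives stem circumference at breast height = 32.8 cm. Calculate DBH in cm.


Formula: DBH = C / pi
DBH = 32.8 / pi
pi = 3.14159...
DBH = 10.4 cm

10.4


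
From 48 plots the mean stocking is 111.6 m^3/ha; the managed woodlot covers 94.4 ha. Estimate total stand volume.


Formula: Total Volume = Mean Volume per ha * Total Area
Total Volume = 111.6 m^3/ha * 94.4 ha
Total Volume = 10535 m^3

10535


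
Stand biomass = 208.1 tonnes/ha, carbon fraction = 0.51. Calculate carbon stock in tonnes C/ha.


Formula: Carbon Stock = Biomass * Carbon Fraction
C = 208.1 t/ha * 0.51
C = 106.1 t C/ha

106.1


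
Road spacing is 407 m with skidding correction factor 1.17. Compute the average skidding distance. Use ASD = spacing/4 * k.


Formula: ASD = (spacing / 4) * correction
Uncorrected distance = spacing / 4 = 407 / 4 = 101.75 m
ASD = 101.75 * 1.17 = 119 m

119


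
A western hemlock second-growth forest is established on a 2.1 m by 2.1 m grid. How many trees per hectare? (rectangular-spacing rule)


Formula: TPH = 10000 m^2/ha / (spacing_x * spacing_y)
Area per tree = 2.1 m * 2.1 m = 4.41 m^2
TPH = 10000 / 4.41 = 2268 trees/ha

2268


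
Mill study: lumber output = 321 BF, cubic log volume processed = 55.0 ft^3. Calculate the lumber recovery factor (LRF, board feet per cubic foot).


Formula: LRF = Lumber Output (BF) / Log Input (ft^3)
LRF = 321 BF / 55.0 ft^3
LRF = 5.84 BF/ft^3

5.84


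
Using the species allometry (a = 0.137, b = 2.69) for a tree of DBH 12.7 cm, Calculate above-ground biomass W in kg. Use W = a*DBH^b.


Formula: W = a * DBH^b  (allometric power law)
DBH^b = 12.7^2.69 = 931.6054
W = 0.137 * 931.6054 = 127.6 kg

127.6


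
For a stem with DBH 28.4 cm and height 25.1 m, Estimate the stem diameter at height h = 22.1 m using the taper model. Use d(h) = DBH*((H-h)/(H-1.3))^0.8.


Taper: d(h) = DBH * ((H - h) / (H - 1.3))^0.8
Numerator = H - h = 25.1 - 22.1 = 3.0 m
Denominator = H - 1.3 = 25.1 - 1.3 = 23.8 m
Ratio = 3.0 / 23.8 = 0.12605
d = 28.4 * 0.12605^0.8 = 5.4 cm

5.4


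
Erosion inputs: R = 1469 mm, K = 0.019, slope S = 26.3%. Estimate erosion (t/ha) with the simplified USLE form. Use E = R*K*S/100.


Formula: E = R * K * S / 100  (simplified USLE)
R * K = 1469 * 0.019 = 27.911
E = 27.911 * 26.3 / 100 = 7.34 t/ha

7.34


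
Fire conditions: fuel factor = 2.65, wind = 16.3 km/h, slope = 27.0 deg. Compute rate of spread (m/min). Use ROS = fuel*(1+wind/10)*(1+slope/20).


Formula: ROS = fuel * (1 + wind/10) * (1 + slope/20)
Wind factor = 1 + 16.3/10 = 2.63
Slope factor = 1 + 27.0/20 = 2.35
ROS = 2.65 * 2.63 * 2.35 = 16.38 m/min

16.38


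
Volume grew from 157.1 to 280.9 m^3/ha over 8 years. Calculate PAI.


Formula: PAI = (V_T2 - V_T1) / (T2 - T1)
Volume increment = 280.9 - 157.1 = 123.8 m^3/ha
PAI = 123.8 / 8 = 15.48 m^3/ha/year

15.48


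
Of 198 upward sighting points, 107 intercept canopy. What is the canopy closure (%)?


Formula: Canopy closure = covered points / total points * 100
Closure = 107 / 198 * 100
Closure = 0.5404 * 100 = 54.0%

54.0


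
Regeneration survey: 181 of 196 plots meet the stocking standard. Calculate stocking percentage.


Formula: Stocking % = stocked plots / total plots * 100
Stocking = 181 / 196 * 100
Stocking = 0.9235 * 100 = 92.3%

92.3


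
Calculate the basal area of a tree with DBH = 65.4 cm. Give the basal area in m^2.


Formula: BA = pi * (DBH/2)^2 / 10000  (cm^2 to m^2)
Radius = DBH/2 = 65.4/2 = 32.7 cm
BA = pi * 32.7^2 / 10000
   = 3359.2736 cm^2 / 10000
   = 0.3359 m^2

0.3359


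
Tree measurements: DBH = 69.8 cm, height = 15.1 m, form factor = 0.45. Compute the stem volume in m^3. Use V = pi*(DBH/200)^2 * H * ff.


Formula: V = pi * (DBH/200)^2 * H * ff
Radius = DBH/200 = 69.8/200 = 0.349 m
Radius^2 = 0.349^2 = 0.121801 m^2
V = pi * 0.121801 * 15.1 * 0.45
V = 2.6 m^3

2.6


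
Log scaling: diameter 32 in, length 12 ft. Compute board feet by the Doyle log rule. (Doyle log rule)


Doyle: BF = (D - 4)^2 * L / 16
Adjusted diameter = 32 - 4 = 28 in
(D-4)^2 = 28^2 = 784
BF = 784 * 12 / 16 = 588 BF

588


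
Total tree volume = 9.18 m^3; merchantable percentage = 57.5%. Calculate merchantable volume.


Formula: MV = V_total * (merchantable_pct / 100)
Merchantable fraction = 57.5% / 100 = 0.575
MV = 9.18 m^3 * 0.575 = 5.279 m^3

5.279


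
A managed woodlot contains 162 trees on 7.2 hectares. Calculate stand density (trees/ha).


Formula: Stand Density = N_trees / Area_ha
Density = 162 trees / 7.2 ha
Density = 23 trees/ha

23


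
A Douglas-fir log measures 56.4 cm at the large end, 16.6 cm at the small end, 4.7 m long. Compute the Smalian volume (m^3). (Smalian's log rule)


Smalian: V = (A1 + A2)/2 * L,  A = pi*(D/200)^2
A1 = pi*(56.4/200)^2 = 0.249832 m^2
A2 = pi*(16.6/200)^2 = 0.021642 m^2
V = (0.249832+0.021642)/2*4.7 = 0.638 m^3

0.638


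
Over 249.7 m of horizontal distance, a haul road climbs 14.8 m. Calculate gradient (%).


Formula: Gradient = rise / run * 100
Gradient = 14.8 / 249.7 * 100 = 5.9%

5.9


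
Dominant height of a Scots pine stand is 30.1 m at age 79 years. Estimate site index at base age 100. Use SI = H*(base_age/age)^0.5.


Formula: SI = H_dom * (base_age / age)^0.5
Age ratio = 100 / 79 = 1.26582
sqrt(age_ratio) = 1.12509
SI = 30.1 * 1.12509 = 33.9 m

33.9


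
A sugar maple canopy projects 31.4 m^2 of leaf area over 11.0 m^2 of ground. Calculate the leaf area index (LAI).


Formula: LAI = total leaf area / ground area  (dimensionless)
LAI = 31.4 m^2 / 11.0 m^2
LAI = 2.85

2.85


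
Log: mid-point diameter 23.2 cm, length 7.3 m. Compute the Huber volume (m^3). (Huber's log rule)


Huber: V = Am * L,  Am = pi*(Dm/200)^2
Am = pi*(23.2/200)^2 = 0.042273 m^2
V = 0.042273*7.3 = 0.3086 m^3

0.3086


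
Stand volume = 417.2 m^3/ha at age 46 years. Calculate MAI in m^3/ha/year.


Formula: MAI = Total Volume / Stand Age
MAI = 417.2 m^3/ha / 46 years
MAI = 9.07 m^3/ha/year

9.07


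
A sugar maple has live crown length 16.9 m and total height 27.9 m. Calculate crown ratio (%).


Formula: Crown Ratio = (Crown Length / Total Height) * 100
CR = (16.9 m / 27.9 m) * 100
CR = 0.6057 * 100 = 60.6%

60.6


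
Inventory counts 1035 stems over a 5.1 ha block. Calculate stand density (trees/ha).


Formula: Stand Density = N_trees / Area_ha
Density = 1035 trees / 5.1 ha
Density = 203 trees/ha

203


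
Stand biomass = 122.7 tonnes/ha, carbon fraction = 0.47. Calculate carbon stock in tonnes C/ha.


Formula: Carbon Stock = Biomass * Carbon Fraction
C = 122.7 t/ha * 0.47
C = 57.7 t C/ha

57.7


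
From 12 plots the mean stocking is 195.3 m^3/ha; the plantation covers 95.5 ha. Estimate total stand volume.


Formula: Total Volume = Mean Volume per ha * Total Area
Total Volume = 195.3 m^3/ha * 95.5 ha
Total Volume = 18651 m^3

18651


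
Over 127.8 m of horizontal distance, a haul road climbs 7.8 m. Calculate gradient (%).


Formula: Gradient = rise / run * 100
Gradient = 7.8 / 127.8 * 100 = 6.1%

6.1


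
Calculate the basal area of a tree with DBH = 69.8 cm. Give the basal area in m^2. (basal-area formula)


Formula: BA = pi * (DBH/2)^2 / 10000  (cm^2 to m^2)
Radius = DBH/2 = 69.8/2 = 34.9 cm
BA = pi * 34.9^2 / 10000
   = 3826.4913 cm^2 / 10000
   = 0.3826 m^2

0.3826


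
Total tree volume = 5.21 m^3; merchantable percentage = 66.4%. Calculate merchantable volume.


Formula: MV = V_total * (merchantable_pct / 100)
Merchantable fraction = 66.4% / 100 = 0.664
MV = 5.21 m^3 * 0.664 = 3.459 m^3

3.459


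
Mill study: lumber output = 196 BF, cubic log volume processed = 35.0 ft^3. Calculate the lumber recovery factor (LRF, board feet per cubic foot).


Formula: LRF = Lumber Output (BF) / Log Input (ft^3)
LRF = 196 BF / 35.0 ft^3
LRF = 5.6 BF/ft^3

5.6


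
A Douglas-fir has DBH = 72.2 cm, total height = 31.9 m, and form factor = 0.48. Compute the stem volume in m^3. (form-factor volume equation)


Formula: V = pi * (DBH/200)^2 * H * ff
Radius = DBH/200 = 72.2/200 = 0.361 m
Radius^2 = 0.361^2 = 0.130321 m^2
V = pi * 0.130321 * 31.9 * 0.48
V = 6.269 m^3

6.269


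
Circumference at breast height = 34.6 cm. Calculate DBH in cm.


Formula: DBH = C / pi
DBH = 34.6 / pi
pi = 3.14159...
DBH = 11.0 cm

11.0


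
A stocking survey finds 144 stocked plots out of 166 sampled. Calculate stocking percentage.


Formula: Stocking % = stocked plots / total plots * 100
Stocking = 144 / 166 * 100
Stocking = 0.8675 * 100 = 86.7%

86.7


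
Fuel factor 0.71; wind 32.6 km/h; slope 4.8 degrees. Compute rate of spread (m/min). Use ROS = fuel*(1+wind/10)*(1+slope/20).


Formula: ROS = fuel * (1 + wind/10) * (1 + slope/20)
Wind factor = 1 + 32.6/10 = 4.26
Slope factor = 1 + 4.8/20 = 1.24
ROS = 0.71 * 4.26 * 1.24 = 3.75 m/min

3.75


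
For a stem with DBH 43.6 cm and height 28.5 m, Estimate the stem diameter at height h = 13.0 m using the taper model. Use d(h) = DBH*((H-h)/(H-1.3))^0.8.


Taper: d(h) = DBH * ((H - h) / (H - 1.3))^0.8
Numerator = H - h = 28.5 - 13.0 = 15.5 m
Denominator = H - 1.3 = 28.5 - 1.3 = 27.2 m
Ratio = 15.5 / 27.2 = 0.56985
d = 43.6 * 0.56985^0.8 = 27.8 cm

27.8


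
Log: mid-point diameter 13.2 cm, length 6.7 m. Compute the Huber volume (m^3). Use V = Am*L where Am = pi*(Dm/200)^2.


Huber: V = Am * L,  Am = pi*(Dm/200)^2
Am = pi*(13.2/200)^2 = 0.013685 m^2
V = 0.013685*6.7 = 0.0917 m^3

0.0917


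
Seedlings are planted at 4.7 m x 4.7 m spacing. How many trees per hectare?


Formula: TPH = 10000 m^2/ha / (spacing_x * spacing_y)
Area per tree = 4.7 m * 4.7 m = 22.09 m^2
TPH = 10000 / 22.09 = 453 trees/ha

453


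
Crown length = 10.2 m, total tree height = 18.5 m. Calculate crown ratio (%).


Formula: Crown Ratio = (Crown Length / Total Height) * 100
CR = (10.2 m / 18.5 m) * 100
CR = 0.5514 * 100 = 55.1%

55.1


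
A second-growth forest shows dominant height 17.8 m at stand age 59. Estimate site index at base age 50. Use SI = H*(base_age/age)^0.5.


Formula: SI = H_dom * (base_age / age)^0.5
Age ratio = 50 / 59 = 0.84746
sqrt(age_ratio) = 0.92057
SI = 17.8 * 0.92057 = 16.4 m

16.4


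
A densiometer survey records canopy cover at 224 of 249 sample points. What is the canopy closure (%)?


Formula: Canopy closure = covered points / total points * 100
Closure = 224 / 249 * 100
Closure = 0.8996 * 100 = 90.0%

90.0


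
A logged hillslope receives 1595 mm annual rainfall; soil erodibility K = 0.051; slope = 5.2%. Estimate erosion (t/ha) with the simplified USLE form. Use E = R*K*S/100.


Formula: E = R * K * S / 100  (simplified USLE)
R * K = 1595 * 0.051 = 81.345
E = 81.345 * 5.2 / 100 = 4.23 t/ha

4.23


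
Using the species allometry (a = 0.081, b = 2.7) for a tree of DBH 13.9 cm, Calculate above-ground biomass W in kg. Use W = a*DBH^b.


Formula: W = a * DBH^b  (allometric power law)
DBH^b = 13.9^2.7 = 1219.3825
W = 0.081 * 1219.3825 = 98.8 kg

98.8


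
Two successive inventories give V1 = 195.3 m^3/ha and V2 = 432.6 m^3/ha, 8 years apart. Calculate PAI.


Formula: PAI = (V_T2 - V_T1) / (T2 - T1)
Volume increment = 432.6 - 195.3 = 237.3 m^3/ha
PAI = 237.3 / 8 = 29.66 m^3/ha/year

29.66


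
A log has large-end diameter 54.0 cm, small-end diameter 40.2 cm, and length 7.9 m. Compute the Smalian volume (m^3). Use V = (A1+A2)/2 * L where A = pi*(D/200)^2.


Smalian: V = (A1 + A2)/2 * L,  A = pi*(D/200)^2
A1 = pi*(54.0/200)^2 = 0.229022 m^2
A2 = pi*(40.2/200)^2 = 0.126923 m^2
V = (0.229022+0.126923)/2*7.9 = 1.406 m^3

1.406
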